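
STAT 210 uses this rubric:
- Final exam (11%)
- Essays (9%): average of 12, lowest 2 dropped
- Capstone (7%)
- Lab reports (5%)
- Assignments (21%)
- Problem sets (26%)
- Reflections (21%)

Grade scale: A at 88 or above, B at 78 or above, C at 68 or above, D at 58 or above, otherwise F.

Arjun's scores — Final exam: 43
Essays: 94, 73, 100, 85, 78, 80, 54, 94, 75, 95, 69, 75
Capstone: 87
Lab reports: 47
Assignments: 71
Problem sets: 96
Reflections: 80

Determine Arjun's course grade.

Essays: drop 54, 69 → average of remaining 10 = 849/10 = 84.9
Weighted total:
  Final exam 43 × 0.11 = 4.73
  Essays 84.9 × 0.09 = 7.641
  Capstone 87 × 0.07 = 6.09
  Lab reports 47 × 0.05 = 2.35
  Assignments 71 × 0.21 = 14.91
  Problem sets 96 × 0.26 = 24.96
  Reflections 80 × 0.21 = 16.8
Sum = 77.481
77.481 is ≥ 68 and < 78 → C

C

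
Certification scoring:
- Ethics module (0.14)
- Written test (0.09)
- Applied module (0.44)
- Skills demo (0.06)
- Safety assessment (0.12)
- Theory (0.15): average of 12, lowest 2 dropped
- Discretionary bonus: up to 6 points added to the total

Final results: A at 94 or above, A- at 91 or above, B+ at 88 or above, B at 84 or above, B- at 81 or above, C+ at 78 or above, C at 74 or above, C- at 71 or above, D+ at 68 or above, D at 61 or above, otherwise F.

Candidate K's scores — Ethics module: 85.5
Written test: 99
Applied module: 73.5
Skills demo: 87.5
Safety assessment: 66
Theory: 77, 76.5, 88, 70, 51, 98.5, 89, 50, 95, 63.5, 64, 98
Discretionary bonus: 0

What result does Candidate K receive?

C+

Theory: drop 50, 51 → average of remaining 10 = 819.5/10 = 81.95
Weighted total:
  Ethics module 85.5 × 0.14 = 11.97
  Written test 99 × 0.09 = 8.91
  Applied module 73.5 × 0.44 = 32.34
  Skills demo 87.5 × 0.06 = 5.25
  Safety assessment 66 × 0.12 = 7.92
  Theory 81.95 × 0.15 = 12.2925
Sum = 78.6825
Discretionary bonus: 78.6825 + 0 = 78.6825
78.6825 is ≥ 78 and < 81 → C+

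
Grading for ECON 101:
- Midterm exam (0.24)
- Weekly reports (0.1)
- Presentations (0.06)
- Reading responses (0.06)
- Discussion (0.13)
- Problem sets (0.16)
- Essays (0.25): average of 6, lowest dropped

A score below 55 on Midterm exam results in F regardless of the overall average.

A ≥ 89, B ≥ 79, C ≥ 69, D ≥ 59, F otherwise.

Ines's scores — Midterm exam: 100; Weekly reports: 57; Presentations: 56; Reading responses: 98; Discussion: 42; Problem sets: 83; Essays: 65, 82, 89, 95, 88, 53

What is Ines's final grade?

C

Essays: drop 53 → average of remaining 5 = 419/5 = 83.8
Midterm exam score 100 ≥ 55: minimum met.
Weighted total:
  Midterm exam 100 × 0.24 = 24
  Weekly reports 57 × 0.1 = 5.7
  Presentations 56 × 0.06 = 3.36
  Reading responses 98 × 0.06 = 5.88
  Discussion 42 × 0.13 = 5.46
  Problem sets 83 × 0.16 = 13.28
  Essays 83.8 × 0.25 = 20.95
Sum = 78.63
78.63 is ≥ 69 and < 79 → C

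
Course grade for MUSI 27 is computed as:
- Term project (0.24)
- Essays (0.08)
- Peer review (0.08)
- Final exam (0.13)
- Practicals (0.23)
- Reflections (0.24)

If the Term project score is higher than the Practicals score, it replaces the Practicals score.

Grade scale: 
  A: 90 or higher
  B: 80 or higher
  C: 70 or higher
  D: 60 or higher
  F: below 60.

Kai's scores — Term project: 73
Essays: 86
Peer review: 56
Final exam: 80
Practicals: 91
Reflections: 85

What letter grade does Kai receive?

Term project (73) ≤ Practicals (91), so Practicals stays at 91.
Weighted total:
  Term project 73 × 0.24 = 17.52
  Essays 86 × 0.08 = 6.88
  Peer review 56 × 0.08 = 4.48
  Final exam 80 × 0.13 = 10.4
  Practicals 91 × 0.23 = 20.93
  Reflections 85 × 0.24 = 20.4
Sum = 80.61
80.61 is ≥ 80 and < 90 → B

B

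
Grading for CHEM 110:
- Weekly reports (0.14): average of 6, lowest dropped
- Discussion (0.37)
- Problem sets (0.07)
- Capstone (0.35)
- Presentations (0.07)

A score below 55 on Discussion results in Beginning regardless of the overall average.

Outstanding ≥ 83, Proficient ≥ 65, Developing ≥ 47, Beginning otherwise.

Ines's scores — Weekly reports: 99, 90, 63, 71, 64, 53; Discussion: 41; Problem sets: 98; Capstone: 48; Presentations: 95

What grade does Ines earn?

Beginning

Weekly reports: drop 53 → average of remaining 5 = 387/5 = 77.4
Discussion score 41 < 55: minimum not met.
Weighted total:
  Weekly reports 77.4 × 0.14 = 10.836
  Discussion 41 × 0.37 = 15.17
  Problem sets 98 × 0.07 = 6.86
  Capstone 48 × 0.35 = 16.8
  Presentations 95 × 0.07 = 6.65
Sum = 56.316
Because the Discussion minimum was not met, the result is Beginning.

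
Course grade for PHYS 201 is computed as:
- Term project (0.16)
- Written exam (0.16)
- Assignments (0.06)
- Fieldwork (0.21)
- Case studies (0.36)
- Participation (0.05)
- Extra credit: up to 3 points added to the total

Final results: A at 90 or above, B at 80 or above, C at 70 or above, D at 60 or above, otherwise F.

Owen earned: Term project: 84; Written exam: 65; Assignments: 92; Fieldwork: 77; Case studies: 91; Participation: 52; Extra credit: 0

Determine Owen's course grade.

Weighted total:
  Term project 84 × 0.16 = 13.44
  Written exam 65 × 0.16 = 10.4
  Assignments 92 × 0.06 = 5.52
  Fieldwork 77 × 0.21 = 16.17
  Case studies 91 × 0.36 = 32.76
  Participation 52 × 0.05 = 2.6
Sum = 80.89
Extra credit: 80.89 + 0 = 80.89
80.89 is ≥ 80 and < 90 → B

B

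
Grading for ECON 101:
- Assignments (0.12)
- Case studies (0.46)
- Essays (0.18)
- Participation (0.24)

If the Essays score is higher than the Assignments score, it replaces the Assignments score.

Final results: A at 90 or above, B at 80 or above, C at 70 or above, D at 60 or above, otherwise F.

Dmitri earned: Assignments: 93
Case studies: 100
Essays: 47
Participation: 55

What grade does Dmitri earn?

Essays (47) ≤ Assignments (93), so Assignments stays at 93.
Weighted total:
  Assignments 93 × 0.12 = 11.16
  Case studies 100 × 0.46 = 46
  Essays 47 × 0.18 = 8.46
  Participation 55 × 0.24 = 13.2
Sum = 78.82
78.82 is ≥ 70 and < 80 → C

C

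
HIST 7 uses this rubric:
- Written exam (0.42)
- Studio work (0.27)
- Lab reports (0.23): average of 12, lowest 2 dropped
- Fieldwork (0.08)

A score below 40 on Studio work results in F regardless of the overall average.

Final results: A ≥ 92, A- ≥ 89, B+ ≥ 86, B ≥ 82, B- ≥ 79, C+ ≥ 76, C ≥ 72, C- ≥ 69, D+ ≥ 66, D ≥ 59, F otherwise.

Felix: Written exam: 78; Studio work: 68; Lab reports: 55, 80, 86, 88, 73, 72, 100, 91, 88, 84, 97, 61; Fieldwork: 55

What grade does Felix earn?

Lab reports: drop 55, 61 → average of remaining 10 = 859/10 = 85.9
Studio work score 68 ≥ 40: minimum met.
Weighted total:
  Written exam 78 × 0.42 = 32.76
  Studio work 68 × 0.27 = 18.36
  Lab reports 85.9 × 0.23 = 19.757
  Fieldwork 55 × 0.08 = 4.4
Sum = 75.277
75.277 is ≥ 72 and < 76 → C

C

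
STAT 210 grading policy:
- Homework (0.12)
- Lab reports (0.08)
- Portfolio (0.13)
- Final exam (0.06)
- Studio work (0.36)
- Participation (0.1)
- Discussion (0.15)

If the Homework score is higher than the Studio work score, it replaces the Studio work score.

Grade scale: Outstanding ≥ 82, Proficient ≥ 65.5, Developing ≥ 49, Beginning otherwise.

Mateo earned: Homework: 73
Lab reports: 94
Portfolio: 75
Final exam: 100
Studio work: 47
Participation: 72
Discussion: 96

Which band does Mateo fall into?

Proficient

Homework (73) > Studio work (47), so Studio work counts as 73.
Weighted total:
  Homework 73 × 0.12 = 8.76
  Lab reports 94 × 0.08 = 7.52
  Portfolio 75 × 0.13 = 9.75
  Final exam 100 × 0.06 = 6
  Studio work 73 × 0.36 = 26.28
  Participation 72 × 0.1 = 7.2
  Discussion 96 × 0.15 = 14.4
Sum = 79.91
79.91 is ≥ 65.5 and < 82 → Proficient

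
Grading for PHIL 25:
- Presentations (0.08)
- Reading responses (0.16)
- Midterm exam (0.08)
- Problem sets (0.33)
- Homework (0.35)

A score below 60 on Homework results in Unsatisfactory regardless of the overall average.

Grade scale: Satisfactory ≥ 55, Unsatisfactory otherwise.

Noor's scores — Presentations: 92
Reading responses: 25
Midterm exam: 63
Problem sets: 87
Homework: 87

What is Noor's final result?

Homework score 87 ≥ 60: minimum met.
Weighted total:
  Presentations 92 × 0.08 = 7.36
  Reading responses 25 × 0.16 = 4
  Midterm exam 63 × 0.08 = 5.04
  Problem sets 87 × 0.33 = 28.71
  Homework 87 × 0.35 = 30.45
Sum = 75.56
75.56 ≥ 55 → Satisfactory

Satisfactory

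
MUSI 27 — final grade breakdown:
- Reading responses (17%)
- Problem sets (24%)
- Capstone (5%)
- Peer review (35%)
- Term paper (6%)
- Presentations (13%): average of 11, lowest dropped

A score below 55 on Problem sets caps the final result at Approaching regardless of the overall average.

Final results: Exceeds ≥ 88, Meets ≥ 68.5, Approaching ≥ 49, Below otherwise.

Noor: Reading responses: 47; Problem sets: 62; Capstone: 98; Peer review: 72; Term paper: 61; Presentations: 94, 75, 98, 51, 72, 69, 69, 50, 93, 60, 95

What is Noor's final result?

Approaching

Presentations: drop 50 → average of remaining 10 = 776/10 = 77.6
Problem sets score 62 ≥ 55: minimum met.
Weighted total:
  Reading responses 47 × 0.17 = 7.99
  Problem sets 62 × 0.24 = 14.88
  Capstone 98 × 0.05 = 4.9
  Peer review 72 × 0.35 = 25.2
  Term paper 61 × 0.06 = 3.66
  Presentations 77.6 × 0.13 = 10.088
Sum = 66.718
66.718 is ≥ 49 and < 68.5 → Approaching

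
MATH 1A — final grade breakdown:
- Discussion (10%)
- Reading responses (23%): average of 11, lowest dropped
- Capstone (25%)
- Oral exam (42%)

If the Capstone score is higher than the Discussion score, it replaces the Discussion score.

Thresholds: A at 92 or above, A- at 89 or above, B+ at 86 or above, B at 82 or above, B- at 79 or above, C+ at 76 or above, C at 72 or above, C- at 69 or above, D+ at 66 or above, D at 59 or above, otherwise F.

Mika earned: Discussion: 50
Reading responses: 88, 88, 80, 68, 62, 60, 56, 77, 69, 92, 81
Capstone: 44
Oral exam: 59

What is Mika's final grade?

F

Reading responses: drop 56 → average of remaining 10 = 765/10 = 76.5
Capstone (44) ≤ Discussion (50), so Discussion stays at 50.
Weighted total:
  Discussion 50 × 0.1 = 5
  Reading responses 76.5 × 0.23 = 17.595
  Capstone 44 × 0.25 = 11
  Oral exam 59 × 0.42 = 24.78
Sum = 58.375
58.375 < 59 → F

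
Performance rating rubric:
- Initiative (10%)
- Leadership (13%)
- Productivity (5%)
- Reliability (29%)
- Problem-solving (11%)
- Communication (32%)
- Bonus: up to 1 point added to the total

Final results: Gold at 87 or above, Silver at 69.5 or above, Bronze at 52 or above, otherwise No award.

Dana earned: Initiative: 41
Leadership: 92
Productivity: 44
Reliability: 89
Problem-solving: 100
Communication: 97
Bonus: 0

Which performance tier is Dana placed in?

Silver

Weighted total:
  Initiative 41 × 0.1 = 4.1
  Leadership 92 × 0.13 = 11.96
  Productivity 44 × 0.05 = 2.2
  Reliability 89 × 0.29 = 25.81
  Problem-solving 100 × 0.11 = 11
  Communication 97 × 0.32 = 31.04
Sum = 86.11
Bonus: 86.11 + 0 = 86.11
86.11 is ≥ 69.5 and < 87 → Silver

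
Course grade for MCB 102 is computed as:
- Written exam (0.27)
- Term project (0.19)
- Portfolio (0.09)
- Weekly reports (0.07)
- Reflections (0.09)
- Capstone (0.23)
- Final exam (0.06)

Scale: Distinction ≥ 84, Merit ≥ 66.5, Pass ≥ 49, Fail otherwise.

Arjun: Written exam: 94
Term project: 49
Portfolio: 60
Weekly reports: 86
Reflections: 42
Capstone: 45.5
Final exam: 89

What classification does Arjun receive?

Weighted total:
  Written exam 94 × 0.27 = 25.38
  Term project 49 × 0.19 = 9.31
  Portfolio 60 × 0.09 = 5.4
  Weekly reports 86 × 0.07 = 6.02
  Reflections 42 × 0.09 = 3.78
  Capstone 45.5 × 0.23 = 10.465
  Final exam 89 × 0.06 = 5.34
Sum = 65.695
65.695 is ≥ 49 and < 66.5 → Pass

Pass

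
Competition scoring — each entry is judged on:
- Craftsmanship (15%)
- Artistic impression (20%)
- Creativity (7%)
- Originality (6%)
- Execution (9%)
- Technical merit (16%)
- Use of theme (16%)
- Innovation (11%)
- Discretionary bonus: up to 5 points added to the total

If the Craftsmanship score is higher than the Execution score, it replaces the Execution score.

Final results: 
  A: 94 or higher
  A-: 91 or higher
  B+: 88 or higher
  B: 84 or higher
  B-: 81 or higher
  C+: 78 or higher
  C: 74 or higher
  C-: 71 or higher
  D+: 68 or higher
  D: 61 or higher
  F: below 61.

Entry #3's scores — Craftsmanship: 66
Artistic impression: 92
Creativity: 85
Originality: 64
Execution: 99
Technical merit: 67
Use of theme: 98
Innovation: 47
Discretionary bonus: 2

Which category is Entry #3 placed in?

Craftsmanship (66) ≤ Execution (99), so Execution stays at 99.
Weighted total:
  Craftsmanship 66 × 0.15 = 9.9
  Artistic impression 92 × 0.2 = 18.4
  Creativity 85 × 0.07 = 5.95
  Originality 64 × 0.06 = 3.84
  Execution 99 × 0.09 = 8.91
  Technical merit 67 × 0.16 = 10.72
  Use of theme 98 × 0.16 = 15.68
  Innovation 47 × 0.11 = 5.17
Sum = 78.57
Discretionary bonus: 78.57 + 2 = 80.57
80.57 is ≥ 78 and < 81 → C+

C+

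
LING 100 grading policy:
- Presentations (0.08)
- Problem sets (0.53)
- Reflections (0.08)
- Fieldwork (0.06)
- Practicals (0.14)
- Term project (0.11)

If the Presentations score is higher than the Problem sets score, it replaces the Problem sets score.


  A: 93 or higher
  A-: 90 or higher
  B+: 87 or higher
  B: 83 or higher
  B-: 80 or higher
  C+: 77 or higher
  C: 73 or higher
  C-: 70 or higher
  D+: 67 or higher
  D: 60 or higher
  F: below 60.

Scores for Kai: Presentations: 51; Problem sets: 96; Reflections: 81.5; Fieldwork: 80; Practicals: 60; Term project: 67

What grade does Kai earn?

B-

Presentations (51) ≤ Problem sets (96), so Problem sets stays at 96.
Weighted total:
  Presentations 51 × 0.08 = 4.08
  Problem sets 96 × 0.53 = 50.88
  Reflections 81.5 × 0.08 = 6.52
  Fieldwork 80 × 0.06 = 4.8
  Practicals 60 × 0.14 = 8.4
  Term project 67 × 0.11 = 7.37
Sum = 82.05
82.05 is ≥ 80 and < 83 → B-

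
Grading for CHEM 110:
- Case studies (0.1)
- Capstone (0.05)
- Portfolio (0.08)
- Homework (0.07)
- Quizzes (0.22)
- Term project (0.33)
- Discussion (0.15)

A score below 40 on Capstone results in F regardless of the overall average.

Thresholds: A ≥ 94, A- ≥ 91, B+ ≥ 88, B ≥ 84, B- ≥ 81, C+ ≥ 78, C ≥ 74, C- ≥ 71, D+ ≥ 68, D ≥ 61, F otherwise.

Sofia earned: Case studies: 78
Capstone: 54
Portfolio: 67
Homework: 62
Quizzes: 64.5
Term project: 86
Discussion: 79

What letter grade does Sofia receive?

C

Capstone score 54 ≥ 40: minimum met.
Weighted total:
  Case studies 78 × 0.1 = 7.8
  Capstone 54 × 0.05 = 2.7
  Portfolio 67 × 0.08 = 5.36
  Homework 62 × 0.07 = 4.34
  Quizzes 64.5 × 0.22 = 14.19
  Term project 86 × 0.33 = 28.38
  Discussion 79 × 0.15 = 11.85
Sum = 74.62
74.62 is ≥ 74 and < 78 → C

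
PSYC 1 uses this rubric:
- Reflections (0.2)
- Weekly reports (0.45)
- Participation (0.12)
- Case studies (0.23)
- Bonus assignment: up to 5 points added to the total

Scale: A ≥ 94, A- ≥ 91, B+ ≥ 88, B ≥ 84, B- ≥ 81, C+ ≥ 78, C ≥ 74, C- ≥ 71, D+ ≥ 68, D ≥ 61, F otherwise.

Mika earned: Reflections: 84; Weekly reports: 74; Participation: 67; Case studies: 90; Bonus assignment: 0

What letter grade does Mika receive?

C+

Weighted total:
  Reflections 84 × 0.2 = 16.8
  Weekly reports 74 × 0.45 = 33.3
  Participation 67 × 0.12 = 8.04
  Case studies 90 × 0.23 = 20.7
Sum = 78.84
Bonus assignment: 78.84 + 0 = 78.84
78.84 is ≥ 78 and < 81 → C+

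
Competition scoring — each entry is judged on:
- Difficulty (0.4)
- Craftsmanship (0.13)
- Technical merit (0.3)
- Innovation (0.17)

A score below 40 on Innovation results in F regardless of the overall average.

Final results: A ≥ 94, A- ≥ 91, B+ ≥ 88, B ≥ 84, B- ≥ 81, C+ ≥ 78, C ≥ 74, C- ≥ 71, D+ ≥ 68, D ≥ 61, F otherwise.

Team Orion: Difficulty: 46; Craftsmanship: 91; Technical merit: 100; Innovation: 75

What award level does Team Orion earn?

C-

Innovation score 75 ≥ 40: minimum met.
Weighted total:
  Difficulty 46 × 0.4 = 18.4
  Craftsmanship 91 × 0.13 = 11.83
  Technical merit 100 × 0.3 = 30
  Innovation 75 × 0.17 = 12.75
Sum = 72.98
72.98 is ≥ 71 and < 74 → C-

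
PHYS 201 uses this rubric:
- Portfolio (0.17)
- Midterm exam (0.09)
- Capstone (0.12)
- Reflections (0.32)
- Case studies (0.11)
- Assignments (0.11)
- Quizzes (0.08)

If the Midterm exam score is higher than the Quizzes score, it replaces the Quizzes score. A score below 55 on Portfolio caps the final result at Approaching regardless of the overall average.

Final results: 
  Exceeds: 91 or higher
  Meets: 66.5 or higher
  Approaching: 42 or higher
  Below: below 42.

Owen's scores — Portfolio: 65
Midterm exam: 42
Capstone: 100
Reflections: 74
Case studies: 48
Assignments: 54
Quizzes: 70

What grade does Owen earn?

Midterm exam (42) ≤ Quizzes (70), so Quizzes stays at 70.
Portfolio score 65 ≥ 55: minimum met.
Weighted total:
  Portfolio 65 × 0.17 = 11.05
  Midterm exam 42 × 0.09 = 3.78
  Capstone 100 × 0.12 = 12
  Reflections 74 × 0.32 = 23.68
  Case studies 48 × 0.11 = 5.28
  Assignments 54 × 0.11 = 5.94
  Quizzes 70 × 0.08 = 5.6
Sum = 67.33
67.33 is ≥ 66.5 and < 91 → Meets

Meets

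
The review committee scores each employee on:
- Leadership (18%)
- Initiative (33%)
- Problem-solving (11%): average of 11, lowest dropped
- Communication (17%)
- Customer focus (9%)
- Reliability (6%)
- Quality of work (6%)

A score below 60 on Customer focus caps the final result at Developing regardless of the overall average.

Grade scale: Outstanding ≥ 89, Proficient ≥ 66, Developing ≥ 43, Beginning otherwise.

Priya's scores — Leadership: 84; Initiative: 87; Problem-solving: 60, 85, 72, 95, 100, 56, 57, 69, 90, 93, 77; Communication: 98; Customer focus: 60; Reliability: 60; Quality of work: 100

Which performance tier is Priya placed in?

Problem-solving: drop 56 → average of remaining 10 = 798/10 = 79.8
Customer focus score 60 ≥ 60: minimum met.
Weighted total:
  Leadership 84 × 0.18 = 15.12
  Initiative 87 × 0.33 = 28.71
  Problem-solving 79.8 × 0.11 = 8.778
  Communication 98 × 0.17 = 16.66
  Customer focus 60 × 0.09 = 5.4
  Reliability 60 × 0.06 = 3.6
  Quality of work 100 × 0.06 = 6
Sum = 84.268
84.268 is ≥ 66 and < 89 → Proficient

Proficient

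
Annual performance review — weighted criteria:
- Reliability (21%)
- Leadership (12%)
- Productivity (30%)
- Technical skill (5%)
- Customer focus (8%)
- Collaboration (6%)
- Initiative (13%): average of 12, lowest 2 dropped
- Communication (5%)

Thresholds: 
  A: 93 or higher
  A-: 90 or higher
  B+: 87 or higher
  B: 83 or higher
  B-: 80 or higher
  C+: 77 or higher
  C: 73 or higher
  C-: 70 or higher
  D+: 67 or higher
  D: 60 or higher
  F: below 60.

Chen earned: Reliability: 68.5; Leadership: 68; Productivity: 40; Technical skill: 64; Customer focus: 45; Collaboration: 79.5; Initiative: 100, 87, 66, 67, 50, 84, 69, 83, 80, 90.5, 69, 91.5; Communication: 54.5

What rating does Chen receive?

Initiative: drop 50, 66 → average of remaining 10 = 821/10 = 82.1
Weighted total:
  Reliability 68.5 × 0.21 = 14.385
  Leadership 68 × 0.12 = 8.16
  Productivity 40 × 0.3 = 12
  Technical skill 64 × 0.05 = 3.2
  Customer focus 45 × 0.08 = 3.6
  Collaboration 79.5 × 0.06 = 4.77
  Initiative 82.1 × 0.13 = 10.673
  Communication 54.5 × 0.05 = 2.725
Sum = 59.513
59.513 < 60 → F

F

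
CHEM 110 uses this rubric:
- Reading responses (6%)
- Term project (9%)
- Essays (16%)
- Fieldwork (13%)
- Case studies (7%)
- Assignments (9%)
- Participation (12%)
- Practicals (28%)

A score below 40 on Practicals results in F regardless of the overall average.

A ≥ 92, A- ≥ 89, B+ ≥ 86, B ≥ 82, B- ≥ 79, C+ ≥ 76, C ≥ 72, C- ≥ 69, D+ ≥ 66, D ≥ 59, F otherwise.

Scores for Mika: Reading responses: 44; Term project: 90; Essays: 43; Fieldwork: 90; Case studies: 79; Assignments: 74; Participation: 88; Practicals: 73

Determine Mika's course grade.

Practicals score 73 ≥ 40: minimum met.
Weighted total:
  Reading responses 44 × 0.06 = 2.64
  Term project 90 × 0.09 = 8.1
  Essays 43 × 0.16 = 6.88
  Fieldwork 90 × 0.13 = 11.7
  Case studies 79 × 0.07 = 5.53
  Assignments 74 × 0.09 = 6.66
  Participation 88 × 0.12 = 10.56
  Practicals 73 × 0.28 = 20.44
Sum = 72.51
72.51 is ≥ 72 and < 76 → C

C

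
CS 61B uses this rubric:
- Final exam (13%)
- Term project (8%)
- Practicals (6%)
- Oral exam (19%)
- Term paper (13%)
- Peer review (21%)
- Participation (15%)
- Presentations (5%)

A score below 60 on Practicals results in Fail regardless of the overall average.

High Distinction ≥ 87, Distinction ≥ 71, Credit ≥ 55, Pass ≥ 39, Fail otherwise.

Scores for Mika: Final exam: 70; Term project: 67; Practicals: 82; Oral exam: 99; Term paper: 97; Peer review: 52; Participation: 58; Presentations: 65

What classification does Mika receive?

Distinction

Practicals score 82 ≥ 60: minimum met.
Weighted total:
  Final exam 70 × 0.13 = 9.1
  Term project 67 × 0.08 = 5.36
  Practicals 82 × 0.06 = 4.92
  Oral exam 99 × 0.19 = 18.81
  Term paper 97 × 0.13 = 12.61
  Peer review 52 × 0.21 = 10.92
  Participation 58 × 0.15 = 8.7
  Presentations 65 × 0.05 = 3.25
Sum = 73.67
73.67 is ≥ 71 and < 87 → Distinction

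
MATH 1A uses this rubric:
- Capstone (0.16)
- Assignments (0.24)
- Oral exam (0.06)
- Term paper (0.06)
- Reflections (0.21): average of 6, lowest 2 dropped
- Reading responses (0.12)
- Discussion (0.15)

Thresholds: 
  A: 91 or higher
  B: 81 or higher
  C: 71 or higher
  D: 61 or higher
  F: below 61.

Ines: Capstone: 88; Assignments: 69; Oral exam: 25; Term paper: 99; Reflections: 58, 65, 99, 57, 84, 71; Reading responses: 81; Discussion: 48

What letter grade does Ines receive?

Reflections: drop 57, 58 → average of remaining 4 = 319/4 = 79.75
Weighted total:
  Capstone 88 × 0.16 = 14.08
  Assignments 69 × 0.24 = 16.56
  Oral exam 25 × 0.06 = 1.5
  Term paper 99 × 0.06 = 5.94
  Reflections 79.75 × 0.21 = 16.7475
  Reading responses 81 × 0.12 = 9.72
  Discussion 48 × 0.15 = 7.2
Sum = 71.7475
71.7475 is ≥ 71 and < 81 → C

C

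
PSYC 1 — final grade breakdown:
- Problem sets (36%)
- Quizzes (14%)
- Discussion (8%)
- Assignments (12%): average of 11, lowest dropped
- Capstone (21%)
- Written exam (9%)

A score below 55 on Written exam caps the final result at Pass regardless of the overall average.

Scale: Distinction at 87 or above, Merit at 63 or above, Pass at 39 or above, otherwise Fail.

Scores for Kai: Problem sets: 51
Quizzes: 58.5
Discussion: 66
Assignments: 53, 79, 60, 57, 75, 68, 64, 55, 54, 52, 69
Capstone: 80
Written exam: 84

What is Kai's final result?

Merit

Assignments: drop 52 → average of remaining 10 = 634/10 = 63.4
Written exam score 84 ≥ 55: minimum met.
Weighted total:
  Problem sets 51 × 0.36 = 18.36
  Quizzes 58.5 × 0.14 = 8.19
  Discussion 66 × 0.08 = 5.28
  Assignments 63.4 × 0.12 = 7.608
  Capstone 80 × 0.21 = 16.8
  Written exam 84 × 0.09 = 7.56
Sum = 63.798
63.798 is ≥ 63 and < 87 → Merit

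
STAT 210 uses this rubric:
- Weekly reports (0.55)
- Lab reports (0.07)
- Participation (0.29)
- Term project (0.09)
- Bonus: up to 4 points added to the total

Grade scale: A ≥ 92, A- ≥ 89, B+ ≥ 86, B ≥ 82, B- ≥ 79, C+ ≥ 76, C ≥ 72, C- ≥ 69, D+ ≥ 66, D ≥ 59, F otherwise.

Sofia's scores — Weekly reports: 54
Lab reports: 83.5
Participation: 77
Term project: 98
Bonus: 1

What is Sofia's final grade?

Weighted total:
  Weekly reports 54 × 0.55 = 29.7
  Lab reports 83.5 × 0.07 = 5.845
  Participation 77 × 0.29 = 22.33
  Term project 98 × 0.09 = 8.82
Sum = 66.695
Bonus: 66.695 + 1 = 67.695
67.695 is ≥ 66 and < 69 → D+

D+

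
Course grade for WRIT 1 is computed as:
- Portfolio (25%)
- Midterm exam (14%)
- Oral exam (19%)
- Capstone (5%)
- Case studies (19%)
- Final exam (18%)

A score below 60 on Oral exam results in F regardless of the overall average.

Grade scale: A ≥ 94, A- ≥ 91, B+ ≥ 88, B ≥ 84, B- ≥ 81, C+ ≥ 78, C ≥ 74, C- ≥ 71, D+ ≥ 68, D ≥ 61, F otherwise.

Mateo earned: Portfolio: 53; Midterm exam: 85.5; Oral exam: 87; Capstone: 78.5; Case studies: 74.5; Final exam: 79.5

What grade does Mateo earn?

Oral exam score 87 ≥ 60: minimum met.
Weighted total:
  Portfolio 53 × 0.25 = 13.25
  Midterm exam 85.5 × 0.14 = 11.97
  Oral exam 87 × 0.19 = 16.53
  Capstone 78.5 × 0.05 = 3.925
  Case studies 74.5 × 0.19 = 14.155
  Final exam 79.5 × 0.18 = 14.31
Sum = 74.14
74.14 is ≥ 74 and < 78 → C

C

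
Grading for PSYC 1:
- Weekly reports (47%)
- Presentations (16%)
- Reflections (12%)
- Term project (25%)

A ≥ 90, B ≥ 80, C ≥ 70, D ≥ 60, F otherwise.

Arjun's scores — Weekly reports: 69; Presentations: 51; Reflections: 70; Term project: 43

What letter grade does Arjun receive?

Weighted total:
  Weekly reports 69 × 0.47 = 32.43
  Presentations 51 × 0.16 = 8.16
  Reflections 70 × 0.12 = 8.4
  Term project 43 × 0.25 = 10.75
Sum = 59.74
59.74 < 60 → F

F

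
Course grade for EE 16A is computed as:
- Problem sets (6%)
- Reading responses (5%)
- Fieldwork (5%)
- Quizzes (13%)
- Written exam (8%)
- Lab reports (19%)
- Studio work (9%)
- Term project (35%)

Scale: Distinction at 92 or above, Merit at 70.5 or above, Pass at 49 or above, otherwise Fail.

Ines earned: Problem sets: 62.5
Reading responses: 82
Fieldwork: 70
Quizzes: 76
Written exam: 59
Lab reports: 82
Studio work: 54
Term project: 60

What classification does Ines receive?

Weighted total:
  Problem sets 62.5 × 0.06 = 3.75
  Reading responses 82 × 0.05 = 4.1
  Fieldwork 70 × 0.05 = 3.5
  Quizzes 76 × 0.13 = 9.88
  Written exam 59 × 0.08 = 4.72
  Lab reports 82 × 0.19 = 15.58
  Studio work 54 × 0.09 = 4.86
  Term project 60 × 0.35 = 21
Sum = 67.39
67.39 is ≥ 49 and < 70.5 → Pass

Pass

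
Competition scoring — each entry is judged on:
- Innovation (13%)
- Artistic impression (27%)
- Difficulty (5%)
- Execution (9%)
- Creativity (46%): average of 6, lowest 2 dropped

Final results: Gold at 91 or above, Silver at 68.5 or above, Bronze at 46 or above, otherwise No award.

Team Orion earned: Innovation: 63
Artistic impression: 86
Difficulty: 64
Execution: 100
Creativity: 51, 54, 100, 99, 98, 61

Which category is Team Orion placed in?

Creativity: drop 51, 54 → average of remaining 4 = 358/4 = 89.5
Weighted total:
  Innovation 63 × 0.13 = 8.19
  Artistic impression 86 × 0.27 = 23.22
  Difficulty 64 × 0.05 = 3.2
  Execution 100 × 0.09 = 9
  Creativity 89.5 × 0.46 = 41.17
Sum = 84.78
84.78 is ≥ 68.5 and < 91 → Silver

Silver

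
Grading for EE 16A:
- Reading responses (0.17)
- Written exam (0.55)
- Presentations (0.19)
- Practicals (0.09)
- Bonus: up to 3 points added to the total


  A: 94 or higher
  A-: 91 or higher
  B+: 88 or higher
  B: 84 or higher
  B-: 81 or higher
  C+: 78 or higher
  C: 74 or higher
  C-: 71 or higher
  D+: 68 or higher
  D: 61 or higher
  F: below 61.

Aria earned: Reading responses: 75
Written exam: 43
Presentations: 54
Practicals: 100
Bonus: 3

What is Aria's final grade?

Weighted total:
  Reading responses 75 × 0.17 = 12.75
  Written exam 43 × 0.55 = 23.65
  Presentations 54 × 0.19 = 10.26
  Practicals 100 × 0.09 = 9
Sum = 55.66
Bonus: 55.66 + 3 = 58.66
58.66 < 61 → F

F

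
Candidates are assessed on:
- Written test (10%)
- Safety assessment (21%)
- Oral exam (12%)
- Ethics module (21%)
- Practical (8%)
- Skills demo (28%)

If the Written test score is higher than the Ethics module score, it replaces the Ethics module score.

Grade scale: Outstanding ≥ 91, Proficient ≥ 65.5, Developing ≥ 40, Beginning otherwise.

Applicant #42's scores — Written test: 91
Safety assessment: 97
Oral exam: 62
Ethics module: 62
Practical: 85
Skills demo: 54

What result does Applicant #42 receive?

Proficient

Written test (91) > Ethics module (62), so Ethics module counts as 91.
Weighted total:
  Written test 91 × 0.1 = 9.1
  Safety assessment 97 × 0.21 = 20.37
  Oral exam 62 × 0.12 = 7.44
  Ethics module 91 × 0.21 = 19.11
  Practical 85 × 0.08 = 6.8
  Skills demo 54 × 0.28 = 15.12
Sum = 77.94
77.94 is ≥ 65.5 and < 91 → Proficient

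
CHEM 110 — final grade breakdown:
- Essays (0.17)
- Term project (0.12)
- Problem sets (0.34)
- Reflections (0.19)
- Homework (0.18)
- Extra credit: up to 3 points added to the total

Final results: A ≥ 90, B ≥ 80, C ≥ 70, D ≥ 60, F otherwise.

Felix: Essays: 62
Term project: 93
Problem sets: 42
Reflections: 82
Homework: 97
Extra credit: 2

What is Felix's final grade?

C

Weighted total:
  Essays 62 × 0.17 = 10.54
  Term project 93 × 0.12 = 11.16
  Problem sets 42 × 0.34 = 14.28
  Reflections 82 × 0.19 = 15.58
  Homework 97 × 0.18 = 17.46
Sum = 69.02
Extra credit: 69.02 + 2 = 71.02
71.02 is ≥ 70 and < 80 → C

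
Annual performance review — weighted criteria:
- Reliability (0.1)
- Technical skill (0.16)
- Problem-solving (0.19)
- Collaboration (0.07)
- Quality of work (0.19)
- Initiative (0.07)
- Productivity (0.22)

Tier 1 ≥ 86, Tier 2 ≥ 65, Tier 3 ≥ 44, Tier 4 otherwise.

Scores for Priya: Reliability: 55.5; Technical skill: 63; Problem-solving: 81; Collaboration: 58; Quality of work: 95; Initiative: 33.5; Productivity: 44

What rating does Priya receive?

Tier 2

Weighted total:
  Reliability 55.5 × 0.1 = 5.55
  Technical skill 63 × 0.16 = 10.08
  Problem-solving 81 × 0.19 = 15.39
  Collaboration 58 × 0.07 = 4.06
  Quality of work 95 × 0.19 = 18.05
  Initiative 33.5 × 0.07 = 2.345
  Productivity 44 × 0.22 = 9.68
Sum = 65.155
65.155 is ≥ 65 and < 86 → Tier 2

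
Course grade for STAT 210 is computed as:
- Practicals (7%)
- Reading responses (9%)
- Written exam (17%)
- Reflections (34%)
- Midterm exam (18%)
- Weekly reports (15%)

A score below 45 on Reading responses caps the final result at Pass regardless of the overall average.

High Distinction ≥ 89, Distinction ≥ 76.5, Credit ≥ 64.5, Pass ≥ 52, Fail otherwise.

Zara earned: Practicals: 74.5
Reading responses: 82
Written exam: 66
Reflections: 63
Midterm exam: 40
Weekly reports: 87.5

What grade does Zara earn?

Reading responses score 82 ≥ 45: minimum met.
Weighted total:
  Practicals 74.5 × 0.07 = 5.215
  Reading responses 82 × 0.09 = 7.38
  Written exam 66 × 0.17 = 11.22
  Reflections 63 × 0.34 = 21.42
  Midterm exam 40 × 0.18 = 7.2
  Weekly reports 87.5 × 0.15 = 13.125
Sum = 65.56
65.56 is ≥ 64.5 and < 76.5 → Credit

Credit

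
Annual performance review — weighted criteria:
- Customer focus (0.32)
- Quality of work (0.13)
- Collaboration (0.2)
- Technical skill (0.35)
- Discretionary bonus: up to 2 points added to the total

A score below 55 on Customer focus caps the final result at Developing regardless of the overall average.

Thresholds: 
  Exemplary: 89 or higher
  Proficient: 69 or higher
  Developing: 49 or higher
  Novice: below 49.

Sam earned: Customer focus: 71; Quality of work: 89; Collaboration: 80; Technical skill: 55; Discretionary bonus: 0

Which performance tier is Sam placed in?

Proficient

Customer focus score 71 ≥ 55: minimum met.
Weighted total:
  Customer focus 71 × 0.32 = 22.72
  Quality of work 89 × 0.13 = 11.57
  Collaboration 80 × 0.2 = 16
  Technical skill 55 × 0.35 = 19.25
Sum = 69.54
Discretionary bonus: 69.54 + 0 = 69.54
69.54 is ≥ 69 and < 89 → Proficient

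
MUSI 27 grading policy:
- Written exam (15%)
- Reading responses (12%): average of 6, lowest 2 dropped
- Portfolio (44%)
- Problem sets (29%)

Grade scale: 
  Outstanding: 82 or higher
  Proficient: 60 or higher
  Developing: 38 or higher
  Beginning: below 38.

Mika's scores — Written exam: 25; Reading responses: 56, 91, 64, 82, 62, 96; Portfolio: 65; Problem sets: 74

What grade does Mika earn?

Reading responses: drop 56, 62 → average of remaining 4 = 333/4 = 83.25
Weighted total:
  Written exam 25 × 0.15 = 3.75
  Reading responses 83.25 × 0.12 = 9.99
  Portfolio 65 × 0.44 = 28.6
  Problem sets 74 × 0.29 = 21.46
Sum = 63.8
63.8 is ≥ 60 and < 82 → Proficient

Proficient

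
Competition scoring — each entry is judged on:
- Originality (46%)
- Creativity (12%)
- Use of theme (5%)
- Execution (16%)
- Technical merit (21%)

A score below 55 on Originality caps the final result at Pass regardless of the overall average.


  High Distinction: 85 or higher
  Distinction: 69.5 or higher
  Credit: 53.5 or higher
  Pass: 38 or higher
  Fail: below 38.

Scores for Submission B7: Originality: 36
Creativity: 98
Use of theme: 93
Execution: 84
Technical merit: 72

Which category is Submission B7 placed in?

Originality score 36 < 55: minimum not met.
Weighted total:
  Originality 36 × 0.46 = 16.56
  Creativity 98 × 0.12 = 11.76
  Use of theme 93 × 0.05 = 4.65
  Execution 84 × 0.16 = 13.44
  Technical merit 72 × 0.21 = 15.12
Sum = 61.53
61.53 would be Credit; cap at Pass applies → Pass.

Pass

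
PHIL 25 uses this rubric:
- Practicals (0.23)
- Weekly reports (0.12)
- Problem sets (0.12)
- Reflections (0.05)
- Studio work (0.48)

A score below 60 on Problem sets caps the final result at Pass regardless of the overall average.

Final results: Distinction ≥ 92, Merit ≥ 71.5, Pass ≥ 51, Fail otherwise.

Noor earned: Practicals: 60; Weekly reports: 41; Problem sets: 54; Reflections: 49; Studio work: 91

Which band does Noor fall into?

Problem sets score 54 < 60: minimum not met.
Weighted total:
  Practicals 60 × 0.23 = 13.8
  Weekly reports 41 × 0.12 = 4.92
  Problem sets 54 × 0.12 = 6.48
  Reflections 49 × 0.05 = 2.45
  Studio work 91 × 0.48 = 43.68
Sum = 71.33
71.33 would be Pass; cap at Pass applies → Pass.

Pass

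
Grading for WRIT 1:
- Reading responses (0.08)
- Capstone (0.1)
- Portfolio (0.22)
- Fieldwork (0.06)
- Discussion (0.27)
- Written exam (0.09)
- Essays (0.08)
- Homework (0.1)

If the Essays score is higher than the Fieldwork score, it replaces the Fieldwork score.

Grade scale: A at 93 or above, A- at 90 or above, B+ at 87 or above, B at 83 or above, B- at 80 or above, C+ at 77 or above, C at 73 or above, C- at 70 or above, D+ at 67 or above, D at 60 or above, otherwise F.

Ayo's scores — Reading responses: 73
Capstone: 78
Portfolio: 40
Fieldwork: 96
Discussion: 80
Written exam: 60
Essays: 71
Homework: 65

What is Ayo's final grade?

Essays (71) ≤ Fieldwork (96), so Fieldwork stays at 96.
Weighted total:
  Reading responses 73 × 0.08 = 5.84
  Capstone 78 × 0.1 = 7.8
  Portfolio 40 × 0.22 = 8.8
  Fieldwork 96 × 0.06 = 5.76
  Discussion 80 × 0.27 = 21.6
  Written exam 60 × 0.09 = 5.4
  Essays 71 × 0.08 = 5.68
  Homework 65 × 0.1 = 6.5
Sum = 67.38
67.38 is ≥ 67 and < 70 → D+

D+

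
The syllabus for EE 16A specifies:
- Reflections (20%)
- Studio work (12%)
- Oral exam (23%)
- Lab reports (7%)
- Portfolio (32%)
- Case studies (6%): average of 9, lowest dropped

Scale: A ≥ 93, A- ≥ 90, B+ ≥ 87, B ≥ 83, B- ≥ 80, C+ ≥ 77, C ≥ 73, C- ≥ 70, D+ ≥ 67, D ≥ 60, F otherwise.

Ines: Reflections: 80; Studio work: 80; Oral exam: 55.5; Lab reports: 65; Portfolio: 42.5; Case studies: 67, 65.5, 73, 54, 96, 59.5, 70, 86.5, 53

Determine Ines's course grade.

Case studies: drop 53 → average of remaining 8 = 571.5/8 = 71.4375
Weighted total:
  Reflections 80 × 0.2 = 16
  Studio work 80 × 0.12 = 9.6
  Oral exam 55.5 × 0.23 = 12.765
  Lab reports 65 × 0.07 = 4.55
  Portfolio 42.5 × 0.32 = 13.6
  Case studies 71.4375 × 0.06 = 4.28625
Sum = 60.80125
60.80125 is ≥ 60 and < 67 → D

D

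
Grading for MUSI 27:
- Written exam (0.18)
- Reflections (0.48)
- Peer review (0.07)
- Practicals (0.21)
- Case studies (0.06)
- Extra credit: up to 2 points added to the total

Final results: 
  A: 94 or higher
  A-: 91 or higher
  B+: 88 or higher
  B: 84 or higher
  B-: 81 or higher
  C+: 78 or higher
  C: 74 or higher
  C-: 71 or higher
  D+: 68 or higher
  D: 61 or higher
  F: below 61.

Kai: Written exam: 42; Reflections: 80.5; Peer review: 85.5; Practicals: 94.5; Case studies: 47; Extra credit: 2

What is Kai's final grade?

C

Weighted total:
  Written exam 42 × 0.18 = 7.56
  Reflections 80.5 × 0.48 = 38.64
  Peer review 85.5 × 0.07 = 5.985
  Practicals 94.5 × 0.21 = 19.845
  Case studies 47 × 0.06 = 2.82
Sum = 74.85
Extra credit: 74.85 + 2 = 76.85
76.85 is ≥ 74 and < 78 → C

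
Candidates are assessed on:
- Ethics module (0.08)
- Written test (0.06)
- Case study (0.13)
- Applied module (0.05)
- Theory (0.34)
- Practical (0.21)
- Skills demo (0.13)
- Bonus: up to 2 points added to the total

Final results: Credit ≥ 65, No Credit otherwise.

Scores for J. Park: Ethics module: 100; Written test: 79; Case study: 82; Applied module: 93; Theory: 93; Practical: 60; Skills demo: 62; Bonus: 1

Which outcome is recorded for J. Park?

Weighted total:
  Ethics module 100 × 0.08 = 8
  Written test 79 × 0.06 = 4.74
  Case study 82 × 0.13 = 10.66
  Applied module 93 × 0.05 = 4.65
  Theory 93 × 0.34 = 31.62
  Practical 60 × 0.21 = 12.6
  Skills demo 62 × 0.13 = 8.06
Sum = 80.33
Bonus: 80.33 + 1 = 81.33
81.33 ≥ 65 → Credit

Credit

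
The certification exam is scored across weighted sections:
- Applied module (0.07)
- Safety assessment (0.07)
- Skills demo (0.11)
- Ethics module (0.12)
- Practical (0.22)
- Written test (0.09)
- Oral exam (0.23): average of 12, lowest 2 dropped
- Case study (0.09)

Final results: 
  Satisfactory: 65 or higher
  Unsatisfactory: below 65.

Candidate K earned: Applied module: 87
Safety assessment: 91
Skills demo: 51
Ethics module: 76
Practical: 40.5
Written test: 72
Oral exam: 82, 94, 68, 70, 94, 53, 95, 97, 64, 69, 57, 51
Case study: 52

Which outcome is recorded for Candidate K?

Satisfactory

Oral exam: drop 51, 53 → average of remaining 10 = 790/10 = 79
Weighted total:
  Applied module 87 × 0.07 = 6.09
  Safety assessment 91 × 0.07 = 6.37
  Skills demo 51 × 0.11 = 5.61
  Ethics module 76 × 0.12 = 9.12
  Practical 40.5 × 0.22 = 8.91
  Written test 72 × 0.09 = 6.48
  Oral exam 79 × 0.23 = 18.17
  Case study 52 × 0.09 = 4.68
Sum = 65.43
65.43 ≥ 65 → Satisfactory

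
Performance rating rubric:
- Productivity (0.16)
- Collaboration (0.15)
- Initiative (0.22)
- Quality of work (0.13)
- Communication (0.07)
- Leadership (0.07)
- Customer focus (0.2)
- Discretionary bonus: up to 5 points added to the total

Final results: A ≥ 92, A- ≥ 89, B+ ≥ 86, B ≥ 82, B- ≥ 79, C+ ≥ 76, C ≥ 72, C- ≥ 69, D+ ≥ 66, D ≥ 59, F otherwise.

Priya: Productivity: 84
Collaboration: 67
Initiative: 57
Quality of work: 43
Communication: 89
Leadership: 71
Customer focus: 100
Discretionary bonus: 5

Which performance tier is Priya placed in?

Weighted total:
  Productivity 84 × 0.16 = 13.44
  Collaboration 67 × 0.15 = 10.05
  Initiative 57 × 0.22 = 12.54
  Quality of work 43 × 0.13 = 5.59
  Communication 89 × 0.07 = 6.23
  Leadership 71 × 0.07 = 4.97
  Customer focus 100 × 0.2 = 20
Sum = 72.82
Discretionary bonus: 72.82 + 5 = 77.82
77.82 is ≥ 76 and < 79 → C+

C+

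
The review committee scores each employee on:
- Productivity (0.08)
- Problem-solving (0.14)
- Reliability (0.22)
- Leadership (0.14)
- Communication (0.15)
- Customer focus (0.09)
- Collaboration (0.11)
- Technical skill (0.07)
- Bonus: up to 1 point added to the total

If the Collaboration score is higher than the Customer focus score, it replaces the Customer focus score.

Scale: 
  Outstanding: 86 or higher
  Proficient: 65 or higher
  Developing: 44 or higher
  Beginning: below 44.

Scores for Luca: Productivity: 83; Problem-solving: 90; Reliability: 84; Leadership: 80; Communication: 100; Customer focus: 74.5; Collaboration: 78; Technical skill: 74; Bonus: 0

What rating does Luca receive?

Proficient

Collaboration (78) > Customer focus (74.5), so Customer focus counts as 78.
Weighted total:
  Productivity 83 × 0.08 = 6.64
  Problem-solving 90 × 0.14 = 12.6
  Reliability 84 × 0.22 = 18.48
  Leadership 80 × 0.14 = 11.2
  Communication 100 × 0.15 = 15
  Customer focus 78 × 0.09 = 7.02
  Collaboration 78 × 0.11 = 8.58
  Technical skill 74 × 0.07 = 5.18
Sum = 84.7
Bonus: 84.7 + 0 = 84.7
84.7 is ≥ 65 and < 86 → Proficient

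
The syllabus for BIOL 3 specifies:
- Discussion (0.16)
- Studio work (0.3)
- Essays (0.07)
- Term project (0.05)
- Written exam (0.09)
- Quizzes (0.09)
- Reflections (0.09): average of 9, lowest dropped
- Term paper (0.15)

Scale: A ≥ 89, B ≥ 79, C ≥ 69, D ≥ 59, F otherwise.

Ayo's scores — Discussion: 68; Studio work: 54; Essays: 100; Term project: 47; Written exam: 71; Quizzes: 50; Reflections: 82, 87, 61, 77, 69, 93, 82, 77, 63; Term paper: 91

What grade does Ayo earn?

Reflections: drop 61 → average of remaining 8 = 630/8 = 78.75
Weighted total:
  Discussion 68 × 0.16 = 10.88
  Studio work 54 × 0.3 = 16.2
  Essays 100 × 0.07 = 7
  Term project 47 × 0.05 = 2.35
  Written exam 71 × 0.09 = 6.39
  Quizzes 50 × 0.09 = 4.5
  Reflections 78.75 × 0.09 = 7.0875
  Term paper 91 × 0.15 = 13.65
Sum = 68.0575
68.0575 is ≥ 59 and < 69 → D

D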